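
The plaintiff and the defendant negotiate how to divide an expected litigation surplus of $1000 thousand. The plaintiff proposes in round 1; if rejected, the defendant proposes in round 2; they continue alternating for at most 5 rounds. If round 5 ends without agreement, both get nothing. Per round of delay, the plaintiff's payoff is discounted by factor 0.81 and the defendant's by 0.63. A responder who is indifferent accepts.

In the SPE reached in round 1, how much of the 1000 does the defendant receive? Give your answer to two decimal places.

Round 5 (the plaintiff proposes): the defendant will accept anything ≥ 0, so the plaintiff offers 0 and keeps 1000.
Round 4 (the defendant proposes): the plaintiff can get 1000 next round, worth 0.81 × 1000 = 810 now, so the defendant offers 810, keeping 190.
Round 3 (the plaintiff proposes): the defendant can get 190 next round, worth 0.63 × 190 = 119.7 now. The plaintiff offers 119.7 and keeps 1000 − 119.7 = 880.3.
Round 2 (the defendant proposes): the plaintiff can get 880.3 next round, worth 0.81 × 880.3 = 713.043 now. The defendant offers 713.043 and keeps 1000 − 713.043 = 286.957.
Round 1 (the plaintiff proposes): the defendant can get 286.957 next round, worth 0.63 × 286.957 = 180.78291 now. The plaintiff offers 180.78291 and keeps 1000 − 180.78291 = 819.21709.

180.78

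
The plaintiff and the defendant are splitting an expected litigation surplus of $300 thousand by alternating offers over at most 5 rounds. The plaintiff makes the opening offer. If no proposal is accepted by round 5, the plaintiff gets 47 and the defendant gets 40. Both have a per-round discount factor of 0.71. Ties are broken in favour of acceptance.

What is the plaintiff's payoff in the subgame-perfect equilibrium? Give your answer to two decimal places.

Round 5 (the plaintiff proposes): the defendant gets 40 if talks fail, so the plaintiff offers 40 and keeps 260.
Round 4 (the defendant proposes): the plaintiff can get 260 next round, worth 0.71 × 260 = 184.6 now. The defendant offers 184.6 and keeps 300 − 184.6 = 115.4.
Round 3 (the plaintiff proposes): the defendant can get 115.4 next round, worth 0.71 × 115.4 = 81.934 now. The plaintiff offers 81.934 and keeps 300 − 81.934 = 218.066.
Round 2 (the defendant proposes): the plaintiff can get 218.066 next round, worth 0.71 × 218.066 = 154.82686 now; the defendant offers that and keeps 145.17314.
Round 1 (the plaintiff proposes): the defendant can get 145.17314 next round, worth 0.71 × 145.17314 = 103.0729294 now, so the plaintiff offers 103.0729294, keeping 196.9270706.

196.93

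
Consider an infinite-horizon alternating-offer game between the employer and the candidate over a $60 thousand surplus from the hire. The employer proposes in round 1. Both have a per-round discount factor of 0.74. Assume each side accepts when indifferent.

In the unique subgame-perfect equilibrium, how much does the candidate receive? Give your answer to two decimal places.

25.52

In a stationary SPE each proposer offers the other exactly their discounted continuation value.
If the employer keeps x when proposing and the candidate keeps y when proposing, then x = 60 − 0.74y and y = 60 − 0.74x.
Solving: x = 60(1 − 0.74) / (1 − 0.74·0.74) = 15.6 / 0.4524 ≈ 34.4828.
The candidate gets 60 − 34.4828 ≈ 25.5172.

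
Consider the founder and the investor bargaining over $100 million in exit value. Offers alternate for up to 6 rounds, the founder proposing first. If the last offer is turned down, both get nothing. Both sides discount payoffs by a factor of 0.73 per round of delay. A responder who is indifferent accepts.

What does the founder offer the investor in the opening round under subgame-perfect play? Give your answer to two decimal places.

50.94

Round 6 (the investor proposes): the founder will accept anything ≥ 0, so the investor offers 0 and keeps 100.
Round 5 (the founder proposes): the investor can get 100 next round, worth 0.73 × 100 = 73 now. The founder offers 73 and keeps 100 − 73 = 27.
Round 4 (the investor proposes): the founder can get 27 next round, worth 0.73 × 27 = 19.71 now, so the investor offers 19.71, keeping 80.29.
Round 3 (the founder proposes): the investor can get 80.29 next round, worth 0.73 × 80.29 = 58.6117 now; the founder offers that and keeps 41.3883.
Round 2 (the investor proposes): the founder can get 41.3883 next round, worth 0.73 × 41.3883 = 30.213459 now. The investor offers 30.213459 and keeps 100 − 30.213459 = 69.786541.
Round 1 (the founder proposes): the investor can get 69.786541 next round, worth 0.73 × 69.786541 = 50.94417493 now; the founder offers that and keeps 49.05582507.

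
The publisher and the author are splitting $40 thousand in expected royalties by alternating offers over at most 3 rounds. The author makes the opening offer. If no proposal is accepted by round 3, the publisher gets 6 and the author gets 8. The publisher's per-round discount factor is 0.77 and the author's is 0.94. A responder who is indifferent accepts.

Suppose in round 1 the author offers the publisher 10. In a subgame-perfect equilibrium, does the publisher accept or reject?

Round 3 (the author proposes): the publisher gets 6 if talks fail, so the author offers 6 and keeps 34.
Round 2 (the publisher proposes): the author can get 34 next round, worth 0.94 × 34 = 31.96 now. The publisher offers 31.96 and keeps 40 − 31.96 = 8.04.
So by rejecting in round 1, the publisher gets 8.04 next round, worth 0.77 × 8.04 = 6.1908 now.
Offer 10 ≥ 6.1908, so the publisher accepts.

Accept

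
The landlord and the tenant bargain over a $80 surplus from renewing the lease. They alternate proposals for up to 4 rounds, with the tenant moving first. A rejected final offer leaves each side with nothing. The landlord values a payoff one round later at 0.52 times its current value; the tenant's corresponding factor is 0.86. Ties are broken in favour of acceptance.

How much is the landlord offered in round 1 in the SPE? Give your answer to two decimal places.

By backward induction:
Round 4 (the landlord proposes): the tenant will accept anything ≥ 0, so the landlord offers 0 and keeps 80.
Round 3 (the tenant proposes): the landlord can get 80 next round, worth 0.52 × 80 = 41.6 now, so the tenant offers 41.6, keeping 38.4.
Round 2 (the landlord proposes): the tenant can get 38.4 next round, worth 0.86 × 38.4 = 33.024 now. The landlord offers 33.024 and keeps 80 − 33.024 = 46.976.
Round 1 (the tenant proposes): the landlord can get 46.976 next round, worth 0.52 × 46.976 = 24.42752 now. The tenant offers 24.42752 and keeps 80 − 24.42752 = 55.57248.

24.43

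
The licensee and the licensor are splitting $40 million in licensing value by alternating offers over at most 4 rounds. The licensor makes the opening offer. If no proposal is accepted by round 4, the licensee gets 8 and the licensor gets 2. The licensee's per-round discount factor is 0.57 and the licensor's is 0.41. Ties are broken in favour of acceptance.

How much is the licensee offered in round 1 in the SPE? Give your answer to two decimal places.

18.51

Solve by backward induction from round 4.
Round 4 (the licensee proposes): the licensor gets 2 if talks fail, so the licensee offers 2 and keeps 38.
Round 3 (the licensor proposes): the licensee can get 38 next round, worth 0.57 × 38 = 21.66 now; the licensor offers that and keeps 18.34.
Round 2 (the licensee proposes): the licensor can get 18.34 next round, worth 0.41 × 18.34 = 7.5194 now, so the licensee offers 7.5194, keeping 32.4806.
Round 1 (the licensor proposes): the licensee can get 32.4806 next round, worth 0.57 × 32.4806 = 18.513942 now; the licensor offers that and keeps 21.486058.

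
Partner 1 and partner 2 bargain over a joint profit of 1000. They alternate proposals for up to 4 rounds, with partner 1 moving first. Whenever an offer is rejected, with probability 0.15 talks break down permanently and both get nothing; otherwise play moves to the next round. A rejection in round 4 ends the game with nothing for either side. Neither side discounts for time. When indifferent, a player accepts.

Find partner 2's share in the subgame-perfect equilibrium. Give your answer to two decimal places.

Round 4 (partner 2 proposes): partner 1 will accept anything ≥ 0, so partner 2 offers 0 and keeps 1000.
Round 3 (partner 1 proposes): rejecting gives partner 2 an expected 0.85 × 1000 = 850; partner 1 offers that and keeps 150.
Round 2 (partner 2 proposes): rejecting gives partner 1 an expected 0.85 × 150 = 127.5; partner 2 offers that and keeps 872.5.
Round 1 (partner 1 proposes): rejecting gives partner 2 an expected 0.85 × 872.5 = 741.625; partner 1 offers that and keeps 258.375.

741.63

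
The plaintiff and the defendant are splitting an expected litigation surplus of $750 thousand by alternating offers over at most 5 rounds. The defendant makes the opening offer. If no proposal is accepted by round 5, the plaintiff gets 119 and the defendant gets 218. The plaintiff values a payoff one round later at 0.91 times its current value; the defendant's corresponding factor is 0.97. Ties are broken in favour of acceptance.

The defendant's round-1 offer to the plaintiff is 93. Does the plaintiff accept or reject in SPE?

Round 5 (the defendant proposes): the plaintiff gets 119 if talks fail, so the defendant offers 119 and keeps 631.
Round 4 (the plaintiff proposes): the defendant can get 631 next round, worth 0.97 × 631 = 612.07 now; the plaintiff offers that and keeps 137.93.
Round 3 (the defendant proposes): the plaintiff can get 137.93 next round, worth 0.91 × 137.93 = 125.5163 now, so the defendant offers 125.5163, keeping 624.4837.
Round 2 (the plaintiff proposes): the defendant can get 624.4837 next round, worth 0.97 × 624.4837 = 605.749189 now. The plaintiff offers 605.749189 and keeps 750 − 605.749189 = 144.250811.
So by rejecting in round 1, the plaintiff gets 144.250811 next round, worth 0.91 × 144.250811 = 131.26823801 now.
Offer 93 < 131.26823801, so the plaintiff rejects.

Reject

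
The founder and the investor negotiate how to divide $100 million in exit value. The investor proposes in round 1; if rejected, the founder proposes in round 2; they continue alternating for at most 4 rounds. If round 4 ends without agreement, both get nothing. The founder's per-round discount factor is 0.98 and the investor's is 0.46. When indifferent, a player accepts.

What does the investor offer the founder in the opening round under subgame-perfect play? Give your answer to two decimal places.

97.10

Round 4 (the founder proposes): rejection yields 0 for the investor; the founder offers 0 and keeps 100.
Round 3 (the investor proposes): the founder can get 100 next round, worth 0.98 × 100 = 98 now; the investor offers that and keeps 2.
Round 2 (the founder proposes): the investor can get 2 next round, worth 0.46 × 2 = 0.92 now, so the founder offers 0.92, keeping 99.08.
Round 1 (the investor proposes): the founder can get 99.08 next round, worth 0.98 × 99.08 = 97.0984 now. The investor offers 97.0984 and keeps 100 − 97.0984 = 2.9016.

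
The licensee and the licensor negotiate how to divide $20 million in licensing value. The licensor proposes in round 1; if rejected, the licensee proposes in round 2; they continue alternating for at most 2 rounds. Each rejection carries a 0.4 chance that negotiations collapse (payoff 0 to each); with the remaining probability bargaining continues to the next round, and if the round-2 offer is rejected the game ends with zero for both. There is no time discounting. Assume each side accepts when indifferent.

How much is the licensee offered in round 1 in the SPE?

12

Round 2 (the licensee proposes): the licensor will accept anything ≥ 0, so the licensee offers 0 and keeps 20.
Round 1 (the licensor proposes): rejecting gives the licensee an expected 0.6 × 20 = 12; the licensor offers that and keeps 8.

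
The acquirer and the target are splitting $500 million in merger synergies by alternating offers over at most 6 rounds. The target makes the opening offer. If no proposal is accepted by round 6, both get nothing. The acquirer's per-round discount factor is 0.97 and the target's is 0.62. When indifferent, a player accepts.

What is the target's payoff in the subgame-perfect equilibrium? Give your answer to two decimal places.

Round 6 (the acquirer proposes): rejection yields 0 for the target; the acquirer offers 0 and keeps 500.
Round 5 (the target proposes): the acquirer can get 500 next round, worth 0.97 × 500 = 485 now. The target offers 485 and keeps 500 − 485 = 15.
Round 4 (the acquirer proposes): the target can get 15 next round, worth 0.62 × 15 = 9.3 now, so the acquirer offers 9.3, keeping 490.7.
Round 3 (the target proposes): the acquirer can get 490.7 next round, worth 0.97 × 490.7 = 475.979 now; the target offers that and keeps 24.021.
Round 2 (the acquirer proposes): the target can get 24.021 next round, worth 0.62 × 24.021 = 14.89302 now; the acquirer offers that and keeps 485.10698.
Round 1 (the target proposes): the acquirer can get 485.10698 next round, worth 0.97 × 485.10698 = 470.5537706 now, so the target offers 470.5537706, keeping 29.4462294.

29.45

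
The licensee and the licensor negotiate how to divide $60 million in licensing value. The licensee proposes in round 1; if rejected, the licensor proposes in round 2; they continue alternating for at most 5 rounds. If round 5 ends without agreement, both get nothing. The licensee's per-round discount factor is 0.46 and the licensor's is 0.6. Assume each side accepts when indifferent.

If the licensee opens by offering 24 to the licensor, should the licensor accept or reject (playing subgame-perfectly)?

Reject

Work out the licensor's continuation value if the offer is rejected.
Round 5 (the licensee proposes): rejection yields 0 for the licensor; the licensee offers 0 and keeps 60.
Round 4 (the licensor proposes): the licensee can get 60 next round, worth 0.46 × 60 = 27.6 now; the licensor offers that and keeps 32.4.
Round 3 (the licensee proposes): the licensor can get 32.4 next round, worth 0.6 × 32.4 = 19.44 now; the licensee offers that and keeps 40.56.
Round 2 (the licensor proposes): the licensee can get 40.56 next round, worth 0.46 × 40.56 = 18.6576 now. The licensor offers 18.6576 and keeps 60 − 18.6576 = 41.3424.
So by rejecting in round 1, the licensor gets 41.3424 next round, worth 0.6 × 41.3424 = 24.80544 now.
Offer 24 < 24.80544, so the licensor rejects.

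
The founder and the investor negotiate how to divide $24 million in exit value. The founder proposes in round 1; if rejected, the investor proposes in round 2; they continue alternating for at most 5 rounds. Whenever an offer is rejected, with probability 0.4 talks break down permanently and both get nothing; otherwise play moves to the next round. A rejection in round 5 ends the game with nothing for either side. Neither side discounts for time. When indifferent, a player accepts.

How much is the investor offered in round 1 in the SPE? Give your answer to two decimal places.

Round 5 (the founder proposes): rejection yields 0 for the investor; the founder offers 0 and keeps 24.
Round 4 (the investor proposes): rejecting gives the founder an expected 0.6 × 24 = 14.4, so the investor offers 14.4, keeping 9.6.
Round 3 (the founder proposes): rejecting gives the investor an expected 0.6 × 9.6 = 5.76. The founder offers 5.76 and keeps 24 − 5.76 = 18.24.
Round 2 (the investor proposes): rejecting gives the founder an expected 0.6 × 18.24 = 10.944; the investor offers that and keeps 13.056.
Round 1 (the founder proposes): rejecting gives the investor an expected 0.6 × 13.056 = 7.8336, so the founder offers 7.8336, keeping 16.1664.

7.83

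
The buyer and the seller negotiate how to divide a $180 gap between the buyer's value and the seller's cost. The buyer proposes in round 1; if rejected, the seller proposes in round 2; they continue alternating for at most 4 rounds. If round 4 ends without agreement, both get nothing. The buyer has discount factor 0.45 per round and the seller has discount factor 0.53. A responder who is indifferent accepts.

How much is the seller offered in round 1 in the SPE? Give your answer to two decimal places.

75.22

Work backward from the last round.
Round 4 (the seller proposes): rejection yields 0 for the buyer; the seller offers 0 and keeps 180.
Round 3 (the buyer proposes): the seller can get 180 next round, worth 0.53 × 180 = 95.4 now. The buyer offers 95.4 and keeps 180 − 95.4 = 84.6.
Round 2 (the seller proposes): the buyer can get 84.6 next round, worth 0.45 × 84.6 = 38.07 now; the seller offers that and keeps 141.93.
Round 1 (the buyer proposes): the seller can get 141.93 next round, worth 0.53 × 141.93 = 75.2229 now. The buyer offers 75.2229 and keeps 180 − 75.2229 = 104.7771.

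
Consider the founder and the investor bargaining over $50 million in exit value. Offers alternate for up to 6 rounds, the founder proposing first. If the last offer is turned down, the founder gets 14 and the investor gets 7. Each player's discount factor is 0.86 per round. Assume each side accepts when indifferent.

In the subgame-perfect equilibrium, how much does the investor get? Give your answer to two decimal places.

27.41

Work backward from the last round.
Round 6 (the investor proposes): the founder gets 14 if talks fail, so the investor offers 14 and keeps 36.
Round 5 (the founder proposes): the investor can get 36 next round, worth 0.86 × 36 = 30.96 now. The founder offers 30.96 and keeps 50 − 30.96 = 19.04.
Round 4 (the investor proposes): the founder can get 19.04 next round, worth 0.86 × 19.04 = 16.3744 now; the investor offers that and keeps 33.6256.
Round 3 (the founder proposes): the investor can get 33.6256 next round, worth 0.86 × 33.6256 = 28.918016 now, so the founder offers 28.918016, keeping 21.081984.
Round 2 (the investor proposes): the founder can get 21.081984 next round, worth 0.86 × 21.081984 = 18.13050624 now, so the investor offers 18.13050624, keeping 31.86949376.
Round 1 (the founder proposes): the investor can get 31.86949376 next round, worth 0.86 × 31.86949376 = 27.4077646336 now; the founder offers that and keeps 22.5922353664.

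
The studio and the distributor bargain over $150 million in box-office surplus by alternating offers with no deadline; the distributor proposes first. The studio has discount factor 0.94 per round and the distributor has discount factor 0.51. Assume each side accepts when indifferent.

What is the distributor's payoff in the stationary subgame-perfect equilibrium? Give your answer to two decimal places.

In a stationary SPE each proposer offers the other exactly their discounted continuation value.
If the distributor keeps x when proposing and the studio keeps y when proposing, then x = 150 − 0.94y and y = 150 − 0.51x.
Solving: x = 150(1 − 0.94) / (1 − 0.51·0.94) = 9 / 0.5206 ≈ 17.2877.
The studio gets 150 − 17.2877 ≈ 132.7123.

17.29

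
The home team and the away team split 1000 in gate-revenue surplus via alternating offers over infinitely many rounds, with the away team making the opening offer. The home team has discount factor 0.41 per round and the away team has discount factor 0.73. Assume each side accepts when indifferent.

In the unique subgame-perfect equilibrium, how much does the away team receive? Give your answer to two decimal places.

When the away team proposes, the home team accepts any offer worth at least 0.41 times what the home team would get by proposing next round; and vice versa.
This gives x = 1000 − 0.41y and y = 1000 − 0.73x, where x and y are each side's share when it proposes.
Hence (1 − 0.41·0.73)x = 1000(1 − 0.41), i.e. 0.7007·x = 590.
x ≈ 842.0151; the home team's share is 1000 − x ≈ 157.9849.

842.02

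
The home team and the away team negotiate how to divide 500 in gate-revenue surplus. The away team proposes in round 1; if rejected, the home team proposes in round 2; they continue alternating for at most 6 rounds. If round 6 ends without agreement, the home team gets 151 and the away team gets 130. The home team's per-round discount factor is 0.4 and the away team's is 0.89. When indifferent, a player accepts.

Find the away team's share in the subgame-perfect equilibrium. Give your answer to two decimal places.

451.41

Round 6 (the home team proposes): the away team gets 130 if talks fail, so the home team offers 130 and keeps 370.
Round 5 (the away team proposes): the home team can get 370 next round, worth 0.4 × 370 = 148 now, so the away team offers 148, keeping 352.
Round 4 (the home team proposes): the away team can get 352 next round, worth 0.89 × 352 = 313.28 now; the home team offers that and keeps 186.72.
Round 3 (the away team proposes): the home team can get 186.72 next round, worth 0.4 × 186.72 = 74.688 now. The away team offers 74.688 and keeps 500 − 74.688 = 425.312.
Round 2 (the home team proposes): the away team can get 425.312 next round, worth 0.89 × 425.312 = 378.52768 now; the home team offers that and keeps 121.47232.
Round 1 (the away team proposes): the home team can get 121.47232 next round, worth 0.4 × 121.47232 = 48.588928 now. The away team offers 48.588928 and keeps 500 − 48.588928 = 451.411072.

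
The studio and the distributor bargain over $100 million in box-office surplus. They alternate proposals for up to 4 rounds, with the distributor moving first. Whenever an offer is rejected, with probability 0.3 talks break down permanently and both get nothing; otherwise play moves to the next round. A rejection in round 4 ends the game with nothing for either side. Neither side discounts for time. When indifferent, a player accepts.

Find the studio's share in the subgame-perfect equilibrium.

55.3

By backward induction:
Round 4 (the studio proposes): rejection yields 0 for the distributor; the studio offers 0 and keeps 100.
Round 3 (the distributor proposes): rejecting gives the studio an expected 0.7 × 100 = 70. The distributor offers 70 and keeps 100 − 70 = 30.
Round 2 (the studio proposes): rejecting gives the distributor an expected 0.7 × 30 = 21; the studio offers that and keeps 79.
Round 1 (the distributor proposes): rejecting gives the studio an expected 0.7 × 79 = 55.3, so the distributor offers 55.3, keeping 44.7.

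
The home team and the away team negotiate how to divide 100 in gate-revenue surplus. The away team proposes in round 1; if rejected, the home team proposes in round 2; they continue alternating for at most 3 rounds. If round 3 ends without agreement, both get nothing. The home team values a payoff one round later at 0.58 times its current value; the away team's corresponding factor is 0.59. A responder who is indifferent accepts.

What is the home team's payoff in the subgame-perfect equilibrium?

By backward induction:
Round 3 (the away team proposes): the home team will accept anything ≥ 0, so the away team offers 0 and keeps 100.
Round 2 (the home team proposes): the away team can get 100 next round, worth 0.59 × 100 = 59 now. The home team offers 59 and keeps 100 − 59 = 41.
Round 1 (the away team proposes): the home team can get 41 next round, worth 0.58 × 41 = 23.78 now. The away team offers 23.78 and keeps 100 − 23.78 = 76.22.

23.78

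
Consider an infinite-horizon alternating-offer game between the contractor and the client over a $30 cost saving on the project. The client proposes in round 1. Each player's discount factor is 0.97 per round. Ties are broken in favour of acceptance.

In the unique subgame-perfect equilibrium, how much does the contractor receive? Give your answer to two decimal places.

14.77

Let x be the client's share when the client proposes and y be the contractor's share when the contractor proposes.
The contractor accepts iff offered ≥ 0.97·y, so x = 30 − 0.97y. Symmetrically y = 30 − 0.97x.
Substituting: x = 30 − 0.97(30 − 0.97x), giving x(1 − 0.97·0.97) = 30(1 − 0.97).
So x = 30 × 0.03 / 0.0591 ≈ 15.2284, and the contractor receives 30 − x ≈ 14.7716.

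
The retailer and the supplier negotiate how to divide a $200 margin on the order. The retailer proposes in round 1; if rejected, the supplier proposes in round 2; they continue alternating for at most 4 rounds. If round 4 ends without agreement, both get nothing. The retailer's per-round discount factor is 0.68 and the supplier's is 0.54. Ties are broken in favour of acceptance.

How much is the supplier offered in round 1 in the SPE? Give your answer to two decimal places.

Round 4 (the supplier proposes): rejection yields 0 for the retailer; the supplier offers 0 and keeps 200.
Round 3 (the retailer proposes): the supplier can get 200 next round, worth 0.54 × 200 = 108 now; the retailer offers that and keeps 92.
Round 2 (the supplier proposes): the retailer can get 92 next round, worth 0.68 × 92 = 62.56 now, so the supplier offers 62.56, keeping 137.44.
Round 1 (the retailer proposes): the supplier can get 137.44 next round, worth 0.54 × 137.44 = 74.2176 now, so the retailer offers 74.2176, keeping 125.7824.

74.22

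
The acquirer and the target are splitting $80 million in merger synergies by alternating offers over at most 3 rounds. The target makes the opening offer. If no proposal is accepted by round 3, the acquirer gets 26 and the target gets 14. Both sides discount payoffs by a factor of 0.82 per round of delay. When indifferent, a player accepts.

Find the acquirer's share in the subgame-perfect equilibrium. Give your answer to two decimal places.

Solve by backward induction from round 3.
Round 3 (the target proposes): the acquirer gets 26 if talks fail, so the target offers 26 and keeps 54.
Round 2 (the acquirer proposes): the target can get 54 next round, worth 0.82 × 54 = 44.28 now, so the acquirer offers 44.28, keeping 35.72.
Round 1 (the target proposes): the acquirer can get 35.72 next round, worth 0.82 × 35.72 = 29.2904 now, so the target offers 29.2904, keeping 50.7096.

29.29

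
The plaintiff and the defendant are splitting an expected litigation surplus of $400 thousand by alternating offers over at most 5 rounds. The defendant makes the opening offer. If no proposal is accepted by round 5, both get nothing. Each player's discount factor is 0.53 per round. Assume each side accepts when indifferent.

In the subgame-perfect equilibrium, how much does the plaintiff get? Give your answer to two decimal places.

127.63

Round 5 (the defendant proposes): the plaintiff will accept anything ≥ 0, so the defendant offers 0 and keeps 400.
Round 4 (the plaintiff proposes): the defendant can get 400 next round, worth 0.53 × 400 = 212 now; the plaintiff offers that and keeps 188.
Round 3 (the defendant proposes): the plaintiff can get 188 next round, worth 0.53 × 188 = 99.64 now, so the defendant offers 99.64, keeping 300.36.
Round 2 (the plaintiff proposes): the defendant can get 300.36 next round, worth 0.53 × 300.36 = 159.1908 now. The plaintiff offers 159.1908 and keeps 400 − 159.1908 = 240.8092.
Round 1 (the defendant proposes): the plaintiff can get 240.8092 next round, worth 0.53 × 240.8092 = 127.628876 now. The defendant offers 127.628876 and keeps 400 − 127.628876 = 272.371124.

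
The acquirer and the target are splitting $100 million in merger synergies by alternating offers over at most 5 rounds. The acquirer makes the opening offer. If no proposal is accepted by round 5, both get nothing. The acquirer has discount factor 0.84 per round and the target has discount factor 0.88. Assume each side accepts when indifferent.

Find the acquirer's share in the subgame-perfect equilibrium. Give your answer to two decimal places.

75.51

Round 5 (the acquirer proposes): the target will accept anything ≥ 0, so the acquirer offers 0 and keeps 100.
Round 4 (the target proposes): the acquirer can get 100 next round, worth 0.84 × 100 = 84 now. The target offers 84 and keeps 100 − 84 = 16.
Round 3 (the acquirer proposes): the target can get 16 next round, worth 0.88 × 16 = 14.08 now. The acquirer offers 14.08 and keeps 100 − 14.08 = 85.92.
Round 2 (the target proposes): the acquirer can get 85.92 next round, worth 0.84 × 85.92 = 72.1728 now, so the target offers 72.1728, keeping 27.8272.
Round 1 (the acquirer proposes): the target can get 27.8272 next round, worth 0.88 × 27.8272 = 24.487936 now. The acquirer offers 24.487936 and keeps 100 − 24.487936 = 75.512064.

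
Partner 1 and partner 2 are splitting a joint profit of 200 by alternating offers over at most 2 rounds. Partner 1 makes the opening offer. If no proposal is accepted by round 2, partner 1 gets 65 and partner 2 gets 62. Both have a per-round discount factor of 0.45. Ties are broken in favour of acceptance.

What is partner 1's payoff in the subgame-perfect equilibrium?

139.25

By backward induction:
Round 2 (partner 2 proposes): partner 1 gets 65 if talks fail, so partner 2 offers 65 and keeps 135.
Round 1 (partner 1 proposes): partner 2 can get 135 next round, worth 0.45 × 135 = 60.75 now. Partner 1 offers 60.75 and keeps 200 − 60.75 = 139.25.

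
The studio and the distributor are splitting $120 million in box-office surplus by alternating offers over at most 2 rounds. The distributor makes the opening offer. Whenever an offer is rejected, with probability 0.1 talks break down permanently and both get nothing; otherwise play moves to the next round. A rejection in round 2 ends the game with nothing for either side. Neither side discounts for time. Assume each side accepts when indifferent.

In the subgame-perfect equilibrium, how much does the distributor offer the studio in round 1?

108

By backward induction:
Round 2 (the studio proposes): rejection yields 0 for the distributor; the studio offers 0 and keeps 120.
Round 1 (the distributor proposes): rejecting gives the studio an expected 0.9 × 120 = 108, so the distributor offers 108, keeping 12.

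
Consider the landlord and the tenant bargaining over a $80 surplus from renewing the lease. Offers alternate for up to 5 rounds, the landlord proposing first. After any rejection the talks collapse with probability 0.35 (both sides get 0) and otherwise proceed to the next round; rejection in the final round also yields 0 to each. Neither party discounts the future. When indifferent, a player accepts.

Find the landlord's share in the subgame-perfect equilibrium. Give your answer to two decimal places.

Round 5 (the landlord proposes): the tenant will accept anything ≥ 0, so the landlord offers 0 and keeps 80.
Round 4 (the tenant proposes): rejecting gives the landlord an expected 0.65 × 80 = 52; the tenant offers that and keeps 28.
Round 3 (the landlord proposes): rejecting gives the tenant an expected 0.65 × 28 = 18.2. The landlord offers 18.2 and keeps 80 − 18.2 = 61.8.
Round 2 (the tenant proposes): rejecting gives the landlord an expected 0.65 × 61.8 = 40.17; the tenant offers that and keeps 39.83.
Round 1 (the landlord proposes): rejecting gives the tenant an expected 0.65 × 39.83 = 25.8895, so the landlord offers 25.8895, keeping 54.1105.

54.11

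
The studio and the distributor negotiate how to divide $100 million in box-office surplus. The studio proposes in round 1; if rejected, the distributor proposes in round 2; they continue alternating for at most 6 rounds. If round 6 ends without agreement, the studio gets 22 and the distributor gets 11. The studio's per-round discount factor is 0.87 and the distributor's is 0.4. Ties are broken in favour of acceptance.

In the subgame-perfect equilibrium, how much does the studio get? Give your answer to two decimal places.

89.21

Round 6 (the distributor proposes): the studio gets 22 if talks fail, so the distributor offers 22 and keeps 78.
Round 5 (the studio proposes): the distributor can get 78 next round, worth 0.4 × 78 = 31.2 now; the studio offers that and keeps 68.8.
Round 4 (the distributor proposes): the studio can get 68.8 next round, worth 0.87 × 68.8 = 59.856 now, so the distributor offers 59.856, keeping 40.144.
Round 3 (the studio proposes): the distributor can get 40.144 next round, worth 0.4 × 40.144 = 16.0576 now. The studio offers 16.0576 and keeps 100 − 16.0576 = 83.9424.
Round 2 (the distributor proposes): the studio can get 83.9424 next round, worth 0.87 × 83.9424 = 73.029888 now. The distributor offers 73.029888 and keeps 100 − 73.029888 = 26.970112.
Round 1 (the studio proposes): the distributor can get 26.970112 next round, worth 0.4 × 26.970112 = 10.7880448 now, so the studio offers 10.7880448, keeping 89.2119552.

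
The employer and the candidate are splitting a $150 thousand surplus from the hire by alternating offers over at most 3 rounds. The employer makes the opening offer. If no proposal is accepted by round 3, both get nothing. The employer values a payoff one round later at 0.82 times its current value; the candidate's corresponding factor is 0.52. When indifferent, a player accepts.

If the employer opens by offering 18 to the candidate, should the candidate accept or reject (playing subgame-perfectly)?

Round 3 (the employer proposes): the candidate will accept anything ≥ 0, so the employer offers 0 and keeps 150.
Round 2 (the candidate proposes): the employer can get 150 next round, worth 0.82 × 150 = 123 now; the candidate offers that and keeps 27.
So by rejecting in round 1, the candidate gets 27 next round, worth 0.52 × 27 = 14.04 now.
Offer 18 ≥ 14.04, so the candidate accepts.

Accept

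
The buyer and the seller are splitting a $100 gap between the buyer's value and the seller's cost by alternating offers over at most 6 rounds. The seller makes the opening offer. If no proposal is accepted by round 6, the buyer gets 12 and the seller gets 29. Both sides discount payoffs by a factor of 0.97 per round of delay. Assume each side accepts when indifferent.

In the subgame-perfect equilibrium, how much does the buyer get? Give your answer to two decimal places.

66.62

Round 6 (the buyer proposes): the seller gets 29 if talks fail, so the buyer offers 29 and keeps 71.
Round 5 (the seller proposes): the buyer can get 71 next round, worth 0.97 × 71 = 68.87 now. The seller offers 68.87 and keeps 100 − 68.87 = 31.13.
Round 4 (the buyer proposes): the seller can get 31.13 next round, worth 0.97 × 31.13 = 30.1961 now. The buyer offers 30.1961 and keeps 100 − 30.1961 = 69.8039.
Round 3 (the seller proposes): the buyer can get 69.8039 next round, worth 0.97 × 69.8039 = 67.709783 now; the seller offers that and keeps 32.290217.
Round 2 (the buyer proposes): the seller can get 32.290217 next round, worth 0.97 × 32.290217 = 31.32151049 now. The buyer offers 31.32151049 and keeps 100 − 31.32151049 = 68.67848951.
Round 1 (the seller proposes): the buyer can get 68.67848951 next round, worth 0.97 × 68.67848951 = 66.6181348247 now. The seller offers 66.6181348247 and keeps 100 − 66.6181348247 = 33.3818651753.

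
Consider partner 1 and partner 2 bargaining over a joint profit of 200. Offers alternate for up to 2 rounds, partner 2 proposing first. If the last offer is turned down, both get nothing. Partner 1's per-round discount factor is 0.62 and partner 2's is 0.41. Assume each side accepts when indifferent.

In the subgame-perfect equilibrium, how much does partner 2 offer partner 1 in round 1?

Round 2 (partner 1 proposes): rejection yields 0 for partner 2; partner 1 offers 0 and keeps 200.
Round 1 (partner 2 proposes): partner 1 can get 200 next round, worth 0.62 × 200 = 124 now. Partner 2 offers 124 and keeps 200 − 124 = 76.

124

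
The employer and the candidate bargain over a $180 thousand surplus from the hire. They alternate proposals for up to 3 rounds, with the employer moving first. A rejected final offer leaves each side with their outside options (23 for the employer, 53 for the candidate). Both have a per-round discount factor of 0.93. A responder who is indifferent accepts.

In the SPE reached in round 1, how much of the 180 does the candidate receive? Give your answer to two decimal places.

Round 3 (the employer proposes): the candidate gets 53 if talks fail, so the employer offers 53 and keeps 127.
Round 2 (the candidate proposes): the employer can get 127 next round, worth 0.93 × 127 = 118.11 now. The candidate offers 118.11 and keeps 180 − 118.11 = 61.89.
Round 1 (the employer proposes): the candidate can get 61.89 next round, worth 0.93 × 61.89 = 57.5577 now, so the employer offers 57.5577, keeping 122.4423.

57.56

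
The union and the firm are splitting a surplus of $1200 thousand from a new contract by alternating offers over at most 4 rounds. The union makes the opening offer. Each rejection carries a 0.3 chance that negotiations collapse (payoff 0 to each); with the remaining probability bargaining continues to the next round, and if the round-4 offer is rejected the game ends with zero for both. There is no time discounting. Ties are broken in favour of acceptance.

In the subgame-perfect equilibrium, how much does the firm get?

Round 4 (the firm proposes): the union will accept anything ≥ 0, so the firm offers 0 and keeps 1200.
Round 3 (the union proposes): rejecting gives the firm an expected 0.7 × 1200 = 840, so the union offers 840, keeping 360.
Round 2 (the firm proposes): rejecting gives the union an expected 0.7 × 360 = 252, so the firm offers 252, keeping 948.
Round 1 (the union proposes): rejecting gives the firm an expected 0.7 × 948 = 663.6. The union offers 663.6 and keeps 1200 − 663.6 = 536.4.

663.6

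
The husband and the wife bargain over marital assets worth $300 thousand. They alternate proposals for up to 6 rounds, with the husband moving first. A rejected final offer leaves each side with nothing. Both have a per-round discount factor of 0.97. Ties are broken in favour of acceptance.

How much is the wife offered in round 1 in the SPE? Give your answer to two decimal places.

Round 6 (the wife proposes): rejection yields 0 for the husband; the wife offers 0 and keeps 300.
Round 5 (the husband proposes): the wife can get 300 next round, worth 0.97 × 300 = 291 now; the husband offers that and keeps 9.
Round 4 (the wife proposes): the husband can get 9 next round, worth 0.97 × 9 = 8.73 now; the wife offers that and keeps 291.27.
Round 3 (the husband proposes): the wife can get 291.27 next round, worth 0.97 × 291.27 = 282.5319 now, so the husband offers 282.5319, keeping 17.4681.
Round 2 (the wife proposes): the husband can get 17.4681 next round, worth 0.97 × 17.4681 = 16.944057 now; the wife offers that and keeps 283.055943.
Round 1 (the husband proposes): the wife can get 283.055943 next round, worth 0.97 × 283.055943 = 274.56426471 now; the husband offers that and keeps 25.43573529.

274.56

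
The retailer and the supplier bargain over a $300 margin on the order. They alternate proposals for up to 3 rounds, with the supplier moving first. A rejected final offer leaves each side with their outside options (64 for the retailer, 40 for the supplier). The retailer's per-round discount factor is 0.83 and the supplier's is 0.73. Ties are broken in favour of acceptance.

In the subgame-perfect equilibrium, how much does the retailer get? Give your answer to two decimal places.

106.01

Work backward from the last round.
Round 3 (the supplier proposes): the retailer gets 64 if talks fail, so the supplier offers 64 and keeps 236.
Round 2 (the retailer proposes): the supplier can get 236 next round, worth 0.73 × 236 = 172.28 now, so the retailer offers 172.28, keeping 127.72.
Round 1 (the supplier proposes): the retailer can get 127.72 next round, worth 0.83 × 127.72 = 106.0076 now, so the supplier offers 106.0076, keeping 193.9924.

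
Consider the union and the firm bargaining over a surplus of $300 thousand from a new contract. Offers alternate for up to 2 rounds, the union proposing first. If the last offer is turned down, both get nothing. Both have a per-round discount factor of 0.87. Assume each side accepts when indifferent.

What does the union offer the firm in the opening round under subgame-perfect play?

261

Round 2 (the firm proposes): rejection yields 0 for the union; the firm offers 0 and keeps 300.
Round 1 (the union proposes): the firm can get 300 next round, worth 0.87 × 300 = 261 now; the union offers that and keeps 39.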